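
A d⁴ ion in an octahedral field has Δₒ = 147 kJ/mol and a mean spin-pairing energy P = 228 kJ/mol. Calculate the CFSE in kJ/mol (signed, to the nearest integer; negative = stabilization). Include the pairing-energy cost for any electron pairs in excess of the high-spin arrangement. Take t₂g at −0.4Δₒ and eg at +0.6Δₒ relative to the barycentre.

Since Δₒ = 147 kJ/mol < P = 228 kJ/mol, the complex adopts the high-spin configuration.
Filling d⁴ accordingly: t₂g³ eg¹.
Orbital CFSE = -0.6Δₒ = -0.6 × 147 = -88 kJ/mol.
High-spin has no excess pairs, so no pairing correction applies.

-88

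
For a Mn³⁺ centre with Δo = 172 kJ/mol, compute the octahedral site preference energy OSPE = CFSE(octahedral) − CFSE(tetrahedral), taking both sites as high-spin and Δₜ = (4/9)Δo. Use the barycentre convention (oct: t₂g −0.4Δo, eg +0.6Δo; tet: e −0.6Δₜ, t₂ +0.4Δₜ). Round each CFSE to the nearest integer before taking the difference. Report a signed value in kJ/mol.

-72

Mn sits in group 7; removing 3 electrons leaves Mn³⁺ with 7 − 3 = 4 d electrons.
Octahedral high-spin t2g^3 e_g^1: CFSE = -0.6 × 172 = -103 kJ/mol.
In a tetrahedral site the filling is e^2 t2^2: CFSE(tet) = -0.4Δₜ = -0.4 × (4/9)(172) = -31 kJ/mol.
Subtracting, OSPE = -103 − (-31) = -72 kJ/mol.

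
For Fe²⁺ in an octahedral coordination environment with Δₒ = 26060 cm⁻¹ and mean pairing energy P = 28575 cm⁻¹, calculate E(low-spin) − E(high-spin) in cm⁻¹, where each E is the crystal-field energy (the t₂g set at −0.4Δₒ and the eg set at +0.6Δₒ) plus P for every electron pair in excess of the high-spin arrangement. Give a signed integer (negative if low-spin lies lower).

Fe is in group 8, so Fe²⁺ is d⁶ (8 − 2 = 6).
High-spin: t₂g⁴ eg², CFSE = -0.4Δₒ = -10424 cm⁻¹.
Low-spin: t₂g⁶ eg⁰, orbital CFSE = -2.4Δₒ = -62544 cm⁻¹; plus 2 excess pairs × P = +57150 cm⁻¹; total -5394 cm⁻¹.
E(LS) − E(HS) = -5394 − (-10424) = 5030 cm⁻¹.

5030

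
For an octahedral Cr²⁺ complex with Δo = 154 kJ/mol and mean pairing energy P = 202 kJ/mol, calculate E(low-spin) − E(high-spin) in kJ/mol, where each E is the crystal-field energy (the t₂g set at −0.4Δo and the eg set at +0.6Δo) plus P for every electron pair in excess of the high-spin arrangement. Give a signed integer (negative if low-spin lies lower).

Cr is in group 6, so Cr²⁺ is d⁴ (6 − 2 = 4).
High-spin: t₂g³ eg¹, CFSE = -0.6Δo = -92 kJ/mol.
For low-spin the configuration is t₂g⁴ eg⁰: orbital energy -1.6 × 154 = -246 kJ/mol, and 1 additional pair relative to high-spin adds 202 kJ/mol, giving -44 kJ/mol.
E(LS) − E(HS) = -44 − (-92) = 48 kJ/mol.

48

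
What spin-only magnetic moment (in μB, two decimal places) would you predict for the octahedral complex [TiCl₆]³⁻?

1.73 μB

Each Cl⁻ contributes -1; 6 × (-1) = -6. With overall charge -3, Ti is in the +3 oxidation state.
Ti is in group 4, so Ti³⁺ is d¹ (4 − 3 = 1).
For octahedral d¹ the high- and low-spin configurations coincide.
Configuration: t2g^1 e_g^0 → 1 unpaired electron.
μ(spin-only) = √[1(1+2)] = √3 ≈ 1.73 μB.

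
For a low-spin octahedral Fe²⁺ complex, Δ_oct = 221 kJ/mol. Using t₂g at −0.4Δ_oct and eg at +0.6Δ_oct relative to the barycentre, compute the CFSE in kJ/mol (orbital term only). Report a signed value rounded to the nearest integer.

Fe is in group 8, so Fe²⁺ is d⁶ (8 − 2 = 6).
The d⁶ electrons fill as t₂g⁶ eg⁰.
CFSE(orbital) = 6×(-0.4Δ_oct) + 0×(0.6Δ_oct) = -2.4Δ_oct; with Δ_oct = 221 kJ/mol that is -530 kJ/mol.

-530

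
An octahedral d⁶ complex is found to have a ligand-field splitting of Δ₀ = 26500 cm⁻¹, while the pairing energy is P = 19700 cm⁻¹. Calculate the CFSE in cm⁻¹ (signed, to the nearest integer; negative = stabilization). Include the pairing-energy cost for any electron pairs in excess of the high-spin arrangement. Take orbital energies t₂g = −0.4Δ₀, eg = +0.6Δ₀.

Since Δ₀ = 26500 cm⁻¹ > P = 19700 cm⁻¹, the complex adopts the low-spin configuration.
Configuration: t₂g⁶ eg⁰.
Orbital CFSE = -2.4Δ₀ = -2.4 × 26500 = -63600 cm⁻¹.
Excess pairs vs high-spin: 3 − 1 = 2; pairing cost = +39400 cm⁻¹.
Net CFSE = -63600 + 39400 = -24200 cm⁻¹.

-24200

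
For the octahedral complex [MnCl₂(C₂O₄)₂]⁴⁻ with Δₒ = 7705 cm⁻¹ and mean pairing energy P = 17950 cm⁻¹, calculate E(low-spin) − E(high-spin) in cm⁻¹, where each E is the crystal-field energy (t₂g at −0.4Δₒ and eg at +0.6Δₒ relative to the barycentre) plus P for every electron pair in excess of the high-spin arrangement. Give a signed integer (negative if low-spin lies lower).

Ligand charges: 2×(-1) from Cl⁻ and 2×(-2) from C₂O₄²⁻ sum to -6; with overall charge -4, Mn is +2.
Mn is in group 7, so Mn²⁺ is d⁵ (7 − 2 = 5).
In the high-spin limit (t₂g³ eg²) the orbital term is 0.0Δₒ = 0 cm⁻¹, with no excess pairing.
Low-spin t₂g⁵ eg⁰ gives -2.0Δₒ = -15410 cm⁻¹, but forming 2 extra pairs costs 2P = 35900 cm⁻¹, so E(LS) = -15410 + 35900 = 20490 cm⁻¹.
Thus E(LS) − E(HS) = 20490 cm⁻¹.

20490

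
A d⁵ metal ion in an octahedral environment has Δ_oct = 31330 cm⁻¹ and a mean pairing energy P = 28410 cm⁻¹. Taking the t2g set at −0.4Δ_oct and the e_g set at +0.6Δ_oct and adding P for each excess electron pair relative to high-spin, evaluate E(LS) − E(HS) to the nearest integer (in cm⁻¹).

In the high-spin limit (t2g^3 e_g^2) the orbital term is 0.0Δ_oct = 0 cm⁻¹, with no excess pairing.
Low-spin t2g^5 e_g^0 gives -2.0Δ_oct = -62660 cm⁻¹, but forming 2 extra pairs costs 2P = 56820 cm⁻¹, so E(LS) = -62660 + 56820 = -5840 cm⁻¹.
Thus E(LS) − E(HS) = -5840 cm⁻¹.

-5840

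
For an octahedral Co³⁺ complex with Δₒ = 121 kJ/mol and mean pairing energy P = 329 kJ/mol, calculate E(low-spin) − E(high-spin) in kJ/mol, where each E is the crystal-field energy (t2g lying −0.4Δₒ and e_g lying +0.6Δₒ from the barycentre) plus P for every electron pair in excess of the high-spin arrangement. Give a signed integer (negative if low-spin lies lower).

416

Group 9 minus oxidation state +3 gives a d⁶ configuration for Co³⁺.
High-spin d⁶ fills as t2g^4 e_g^2 with CFSE 4(−0.4) + 2(+0.6) = -0.4Δₒ = -48 kJ/mol.
For low-spin the configuration is t2g^6 e_g^0: orbital energy -2.4 × 121 = -290 kJ/mol, and 2 additional pairs relative to high-spin add 658 kJ/mol, giving 368 kJ/mol.
Thus E(LS) − E(HS) = 416 kJ/mol.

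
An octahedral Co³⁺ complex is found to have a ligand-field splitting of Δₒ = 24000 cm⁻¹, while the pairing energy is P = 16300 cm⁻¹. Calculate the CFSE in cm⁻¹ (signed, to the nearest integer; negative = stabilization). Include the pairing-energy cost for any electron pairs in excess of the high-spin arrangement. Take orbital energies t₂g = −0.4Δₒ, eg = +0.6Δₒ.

-25000

Group 9 minus oxidation state +3 gives a d⁶ configuration for Co³⁺.
With Δₒ > P the complex is low-spin.
Filling d⁶ accordingly: t₂g⁶ eg⁰.
Orbital CFSE = -2.4Δₒ = -2.4 × 24000 = -57600 cm⁻¹.
Excess pairs vs high-spin: 3 − 1 = 2; pairing cost = +32600 cm⁻¹.
Net CFSE = -57600 + 32600 = -25000 cm⁻¹.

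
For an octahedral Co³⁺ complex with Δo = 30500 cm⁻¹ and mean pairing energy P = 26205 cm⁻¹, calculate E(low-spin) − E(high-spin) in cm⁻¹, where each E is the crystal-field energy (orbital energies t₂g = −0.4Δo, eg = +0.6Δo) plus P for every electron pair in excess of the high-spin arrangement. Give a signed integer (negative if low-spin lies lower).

-8590

Co is in group 9, so Co³⁺ is d⁶ (9 − 3 = 6).
In the high-spin limit (t₂g⁴ eg²) the orbital term is -0.4Δo = -12200 cm⁻¹, with no excess pairing.
Low-spin: t₂g⁶ eg⁰, orbital CFSE = -2.4Δo = -73200 cm⁻¹; plus 2 excess pairs × P = +52410 cm⁻¹; total -20790 cm⁻¹.
The difference is -20790 − (-12200) = -8590 cm⁻¹, so low-spin lies lower.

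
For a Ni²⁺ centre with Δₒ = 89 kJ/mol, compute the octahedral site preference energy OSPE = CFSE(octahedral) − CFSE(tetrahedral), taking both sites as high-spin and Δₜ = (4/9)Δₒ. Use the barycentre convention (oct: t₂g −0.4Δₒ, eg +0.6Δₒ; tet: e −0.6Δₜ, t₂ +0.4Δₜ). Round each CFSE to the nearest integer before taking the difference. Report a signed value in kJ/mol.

Ni sits in group 10; removing 2 electrons leaves Ni²⁺ with 10 − 2 = 8 d electrons.
In an octahedral site d⁸ (HS) is t2g^6 e_g^2, giving CFSE(oct) = -1.2Δₒ = -107 kJ/mol.
Tetrahedral e^4 t2^4 gives -0.8Δₜ = -0.8 × (4/9) × 89 = -32 kJ/mol.
Subtracting, OSPE = -107 − (-32) = -75 kJ/mol.

-75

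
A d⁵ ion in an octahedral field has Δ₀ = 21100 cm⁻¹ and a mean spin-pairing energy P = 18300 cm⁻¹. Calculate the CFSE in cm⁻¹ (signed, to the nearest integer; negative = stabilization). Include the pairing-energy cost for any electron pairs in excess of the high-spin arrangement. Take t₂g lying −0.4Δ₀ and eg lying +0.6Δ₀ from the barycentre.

-5600

Δ₀ > P, so pairing is preferred: the ground state is low-spin.
Filling d⁵ accordingly: t₂g⁵ eg⁰.
Orbital CFSE = -2.0Δ₀ = -2.0 × 21100 = -42200 cm⁻¹.
Excess pairs vs high-spin: 2 − 0 = 2; pairing cost = +36600 cm⁻¹.
Net CFSE = -42200 + 36600 = -5600 cm⁻¹.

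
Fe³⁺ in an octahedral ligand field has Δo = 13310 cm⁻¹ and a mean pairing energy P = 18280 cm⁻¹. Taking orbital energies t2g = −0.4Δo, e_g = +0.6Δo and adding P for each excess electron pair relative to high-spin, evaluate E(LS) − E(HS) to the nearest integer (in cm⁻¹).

Fe sits in group 8; removing 3 electrons leaves Fe³⁺ with 8 − 3 = 5 d electrons.
High-spin d⁵ fills as t2g^3 e_g^2 with CFSE 3(−0.4) + 2(+0.6) = 0.0Δo = 0 cm⁻¹.
For low-spin the configuration is t2g^5 e_g^0: orbital energy -2.0 × 13310 = -26620 cm⁻¹, and 2 additional pairs relative to high-spin add 36560 cm⁻¹, giving 9940 cm⁻¹.
Thus E(LS) − E(HS) = 9940 cm⁻¹.

9940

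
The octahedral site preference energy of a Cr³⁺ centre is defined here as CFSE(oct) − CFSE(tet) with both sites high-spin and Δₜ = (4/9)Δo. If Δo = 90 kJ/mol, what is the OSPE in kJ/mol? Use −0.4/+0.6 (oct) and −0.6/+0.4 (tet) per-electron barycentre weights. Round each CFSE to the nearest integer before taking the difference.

-76

Cr sits in group 6; removing 3 electrons leaves Cr³⁺ with 6 − 3 = 3 d electrons.
Octahedral (high-spin): t2g^3 e_g^0, CFSE = 3(−0.4) + 0(+0.6) = -1.2Δo = -1.2 × 90 = -108 kJ/mol.
In a tetrahedral site the filling is e^2 t2^1: CFSE(tet) = -0.8Δₜ = -0.8 × (4/9)(90) = -32 kJ/mol.
Subtracting, OSPE = -108 − (-32) = -76 kJ/mol.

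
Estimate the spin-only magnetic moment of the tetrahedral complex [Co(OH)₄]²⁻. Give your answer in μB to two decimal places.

Each OH⁻ contributes -1; 4 × (-1) = -4. With overall charge -2, Co is in the +2 oxidation state.
Co is in group 9, so Co²⁺ is d⁷ (9 − 2 = 7).
Tetrahedral splitting is small, so the complex is high-spin.
Configuration: e^4 t2^3 → 3 unpaired electrons.
μ(spin-only) = √[3(3+2)] = √15 ≈ 3.87 μB.

3.87 μB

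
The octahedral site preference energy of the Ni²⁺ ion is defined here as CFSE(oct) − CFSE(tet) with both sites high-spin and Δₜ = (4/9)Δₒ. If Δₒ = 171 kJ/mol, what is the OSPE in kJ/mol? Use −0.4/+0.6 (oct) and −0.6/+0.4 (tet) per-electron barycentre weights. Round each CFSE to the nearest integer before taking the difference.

Ni²⁺: group 10, so d-count = 10 − 2 = 8.
Octahedral high-spin t2g^6 e_g^2: CFSE = -1.2 × 171 = -205 kJ/mol.
In a tetrahedral site the filling is e^4 t2^4: CFSE(tet) = -0.8Δₜ = -0.8 × (4/9)(171) = -61 kJ/mol.
OSPE = -205 − (-61) = -144 kJ/mol.

-144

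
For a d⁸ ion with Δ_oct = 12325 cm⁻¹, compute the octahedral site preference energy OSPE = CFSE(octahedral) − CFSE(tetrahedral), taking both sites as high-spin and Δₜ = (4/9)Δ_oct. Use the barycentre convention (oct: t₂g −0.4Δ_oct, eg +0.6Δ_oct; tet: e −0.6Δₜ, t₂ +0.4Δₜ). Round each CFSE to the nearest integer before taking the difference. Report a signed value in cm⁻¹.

Octahedral high-spin t₂g⁶ eg²: CFSE = -1.2 × 12325 = -14790 cm⁻¹.
Tetrahedral: e⁴ t₂⁴, CFSE = 4(−0.6) + 4(+0.4) = -0.8Δₜ = -0.8 × (4/9) × 12325 = -4382 cm⁻¹.
Subtracting, OSPE = -14790 − (-4382) = -10408 cm⁻¹.

-10408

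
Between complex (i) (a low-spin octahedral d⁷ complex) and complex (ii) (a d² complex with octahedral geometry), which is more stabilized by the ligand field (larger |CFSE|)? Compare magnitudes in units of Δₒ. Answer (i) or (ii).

(i)

(i): t₂g⁶ eg¹, CFSE = -1.8Δₒ.
(ii): t2g^2 e_g^0, CFSE = -0.8Δₒ.
So (i) has the larger |CFSE|.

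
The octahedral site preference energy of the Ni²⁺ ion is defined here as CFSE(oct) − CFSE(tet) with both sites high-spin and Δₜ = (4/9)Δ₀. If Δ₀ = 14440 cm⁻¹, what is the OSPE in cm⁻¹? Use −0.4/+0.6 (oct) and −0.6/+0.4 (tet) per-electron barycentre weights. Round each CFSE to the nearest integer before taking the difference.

-12194

Ni²⁺: group 10, so d-count = 10 − 2 = 8.
Octahedral (high-spin): t₂g⁶ eg², CFSE = 6(−0.4) + 2(+0.6) = -1.2Δ₀ = -1.2 × 14440 = -17328 cm⁻¹.
Tetrahedral e⁴ t₂⁴ gives -0.8Δₜ = -0.8 × (4/9) × 14440 = -5134 cm⁻¹.
Subtracting, OSPE = -17328 − (-5134) = -12194 cm⁻¹.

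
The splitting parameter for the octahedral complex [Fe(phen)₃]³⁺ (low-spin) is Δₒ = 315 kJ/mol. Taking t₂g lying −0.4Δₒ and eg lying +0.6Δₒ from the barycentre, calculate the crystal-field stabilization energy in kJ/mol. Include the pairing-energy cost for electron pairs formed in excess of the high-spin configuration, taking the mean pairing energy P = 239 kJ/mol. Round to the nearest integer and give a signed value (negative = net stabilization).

phen is neutral, so the +3 overall charge sits on Fe: oxidation state +3.
Fe is in group 8, so Fe³⁺ is d⁵ (8 − 3 = 5).
The d⁵ electrons fill as t₂g⁵ eg⁰.
The orbital stabilization is -2.0Δₒ = -2.0 × 315 = -630 kJ/mol.
High-spin d⁵ would be t₂g³ eg² with 0 pairs; low-spin has 2, so 2 excess pairs cost +2P = +478 kJ/mol.
Overall CFSE = -630 + 478 = -152 kJ/mol.

-152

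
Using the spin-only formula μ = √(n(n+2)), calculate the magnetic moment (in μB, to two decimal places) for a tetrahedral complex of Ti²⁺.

Ti²⁺: group 4, so d-count = 4 − 2 = 2.
Tetrahedral splitting is small, so the complex is high-spin.
Configuration: e^2 t2^0 → 2 unpaired electrons.
μ(spin-only) = √[2(2+2)] = √8 ≈ 2.83 μB.

2.83 μB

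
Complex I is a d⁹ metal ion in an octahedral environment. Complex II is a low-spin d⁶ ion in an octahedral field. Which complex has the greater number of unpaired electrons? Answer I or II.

I

I: For octahedral d⁹ the high- and low-spin configurations coincide; t₂g⁶ eg³ → 1 unpaired.
II: t2g^6 e_g^0 → 0 unpaired.
So I has more unpaired electrons.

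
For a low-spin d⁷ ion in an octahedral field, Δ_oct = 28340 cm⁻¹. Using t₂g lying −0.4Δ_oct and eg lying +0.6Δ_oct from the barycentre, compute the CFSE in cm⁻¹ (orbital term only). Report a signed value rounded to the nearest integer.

-51012

The d⁷ electrons fill as t₂g⁶ eg¹.
CFSE(orbital) = 6×(-0.4Δ_oct) + 1×(0.6Δ_oct) = -1.8Δ_oct; with Δ_oct = 28340 cm⁻¹ that is -51012 cm⁻¹.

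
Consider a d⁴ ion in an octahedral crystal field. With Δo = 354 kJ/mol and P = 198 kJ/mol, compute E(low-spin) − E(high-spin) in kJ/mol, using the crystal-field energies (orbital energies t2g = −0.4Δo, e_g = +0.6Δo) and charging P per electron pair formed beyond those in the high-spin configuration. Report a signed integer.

In the high-spin limit (t2g^3 e_g^1) the orbital term is -0.6Δo = -212 kJ/mol, with no excess pairing.
For low-spin the configuration is t2g^4 e_g^0: orbital energy -1.6 × 354 = -566 kJ/mol, and 1 additional pair relative to high-spin adds 198 kJ/mol, giving -368 kJ/mol.
The difference is -368 − (-212) = -156 kJ/mol, so low-spin lies lower.

-156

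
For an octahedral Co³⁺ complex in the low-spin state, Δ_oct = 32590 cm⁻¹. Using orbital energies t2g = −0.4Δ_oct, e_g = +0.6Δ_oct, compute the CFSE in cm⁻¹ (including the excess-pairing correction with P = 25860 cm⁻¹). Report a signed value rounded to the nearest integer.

-26496

Co is in group 9, so Co³⁺ is d⁶ (9 − 3 = 6).
Electron filling gives t2g^6 e_g^0.
The orbital stabilization is -2.4Δ_oct = -2.4 × 32590 = -78216 cm⁻¹.
Relative to high-spin t2g^4 e_g^2 (1 paired), the low-spin configuration has 2 additional pairs, contributing +2 × 25860 = +51720 cm⁻¹.
Net CFSE = -78216 + 51720 = -26496 cm⁻¹.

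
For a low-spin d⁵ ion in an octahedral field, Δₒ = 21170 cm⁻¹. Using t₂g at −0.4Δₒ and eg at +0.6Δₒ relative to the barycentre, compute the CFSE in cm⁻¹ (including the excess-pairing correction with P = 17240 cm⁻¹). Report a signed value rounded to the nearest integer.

Configuration: t₂g⁵ eg⁰.
The orbital stabilization is -2.0Δₒ = -2.0 × 21170 = -42340 cm⁻¹.
Relative to high-spin t₂g³ eg² (0 paired), the low-spin configuration has 2 additional pairs, contributing +2 × 17240 = +34480 cm⁻¹.
Net CFSE = -42340 + 34480 = -7860 cm⁻¹.

-7860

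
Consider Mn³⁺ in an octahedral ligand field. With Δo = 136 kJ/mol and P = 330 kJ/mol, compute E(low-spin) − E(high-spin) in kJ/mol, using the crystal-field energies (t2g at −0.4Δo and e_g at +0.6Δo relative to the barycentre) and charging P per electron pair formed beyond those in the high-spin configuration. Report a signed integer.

Group 7 minus oxidation state +3 gives a d⁴ configuration for Mn³⁺.
High-spin d⁴ fills as t2g^3 e_g^1 with CFSE 3(−0.4) + 1(+0.6) = -0.6Δo = -82 kJ/mol.
Low-spin: t2g^4 e_g^0, orbital CFSE = -1.6Δo = -218 kJ/mol; plus 1 excess pair × P = +330 kJ/mol; total 112 kJ/mol.
The difference is 112 − (-82) = 194 kJ/mol, so high-spin lies lower.

194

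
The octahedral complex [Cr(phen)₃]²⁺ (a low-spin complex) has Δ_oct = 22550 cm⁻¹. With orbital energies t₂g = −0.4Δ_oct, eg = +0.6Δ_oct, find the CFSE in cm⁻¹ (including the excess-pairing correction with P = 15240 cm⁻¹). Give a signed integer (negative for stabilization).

-20840

phen is neutral, so the +2 overall charge sits on Cr: oxidation state +2.
Cr sits in group 6; removing 2 electrons leaves Cr²⁺ with 6 − 2 = 4 d electrons.
The d⁴ electrons fill as t₂g⁴ eg⁰.
Orbital CFSE = 4(-0.4) + 0(0.6) = -1.6Δ_oct = -1.6 × 22550 = -36080 cm⁻¹.
High-spin d⁴ would be t₂g³ eg¹ with 0 pairs; low-spin has 1, so 1 excess pair costs +1P = +15240 cm⁻¹.
Overall CFSE = -36080 + 15240 = -20840 cm⁻¹.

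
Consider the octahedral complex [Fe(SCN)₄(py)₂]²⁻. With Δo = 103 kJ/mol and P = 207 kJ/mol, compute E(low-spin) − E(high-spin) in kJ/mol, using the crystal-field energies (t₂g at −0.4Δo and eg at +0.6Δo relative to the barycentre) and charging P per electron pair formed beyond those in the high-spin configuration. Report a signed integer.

208

Ligand charges: 4×(-1) from SCN⁻ and 2×(+0) from py sum to -4; with overall charge -2, Fe is +2.
Fe sits in group 8; removing 2 electrons leaves Fe²⁺ with 8 − 2 = 6 d electrons.
High-spin d⁶ fills as t₂g⁴ eg² with CFSE 4(−0.4) + 2(+0.6) = -0.4Δo = -41 kJ/mol.
Low-spin: t₂g⁶ eg⁰, orbital CFSE = -2.4Δo = -247 kJ/mol; plus 2 excess pairs × P = +414 kJ/mol; total 167 kJ/mol.
Thus E(LS) − E(HS) = 208 kJ/mol.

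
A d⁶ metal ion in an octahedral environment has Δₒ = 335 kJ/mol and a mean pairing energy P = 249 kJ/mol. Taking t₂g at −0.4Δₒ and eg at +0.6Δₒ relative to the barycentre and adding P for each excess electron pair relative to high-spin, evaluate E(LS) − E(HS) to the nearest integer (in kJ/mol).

High-spin d⁶ fills as t₂g⁴ eg² with CFSE 4(−0.4) + 2(+0.6) = -0.4Δₒ = -134 kJ/mol.
Low-spin t₂g⁶ eg⁰ gives -2.4Δₒ = -804 kJ/mol, but forming 2 extra pairs costs 2P = 498 kJ/mol, so E(LS) = -804 + 498 = -306 kJ/mol.
The difference is -306 − (-134) = -172 kJ/mol, so low-spin lies lower.

-172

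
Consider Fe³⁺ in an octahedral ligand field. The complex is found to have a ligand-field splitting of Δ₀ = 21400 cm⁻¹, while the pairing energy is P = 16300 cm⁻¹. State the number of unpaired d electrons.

Fe is in group 8, so Fe³⁺ is d⁵ (8 − 3 = 5).
Δ₀ > P, so pairing is preferred: the ground state is low-spin.
That gives t2g^5 e_g^0.
Unpaired electrons: 1.

1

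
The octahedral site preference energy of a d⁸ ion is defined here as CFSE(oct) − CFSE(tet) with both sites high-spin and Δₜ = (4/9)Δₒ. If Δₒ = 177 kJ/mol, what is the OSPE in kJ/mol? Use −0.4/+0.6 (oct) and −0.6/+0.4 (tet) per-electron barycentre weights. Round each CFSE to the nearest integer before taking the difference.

-149

Octahedral (high-spin): t₂g⁶ eg², CFSE = 6(−0.4) + 2(+0.6) = -1.2Δₒ = -1.2 × 177 = -212 kJ/mol.
In a tetrahedral site the filling is e⁴ t₂⁴: CFSE(tet) = -0.8Δₜ = -0.8 × (4/9)(177) = -63 kJ/mol.
Subtracting, OSPE = -212 − (-63) = -149 kJ/mol.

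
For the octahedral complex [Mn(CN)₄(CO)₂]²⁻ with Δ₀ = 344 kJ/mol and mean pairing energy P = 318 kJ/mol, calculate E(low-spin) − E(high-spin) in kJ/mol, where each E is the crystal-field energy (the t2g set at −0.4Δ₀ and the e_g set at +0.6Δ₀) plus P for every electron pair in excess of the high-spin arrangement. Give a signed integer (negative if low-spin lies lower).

-52

Ligand charges: 4×(-1) from CN⁻ and 2×(+0) from CO sum to -4; with overall charge -2, Mn is +2.
Mn sits in group 7; removing 2 electrons leaves Mn²⁺ with 7 − 2 = 5 d electrons.
High-spin d⁵ fills as t2g^3 e_g^2 with CFSE 3(−0.4) + 2(+0.6) = 0.0Δ₀ = 0 kJ/mol.
Low-spin t2g^5 e_g^0 gives -2.0Δ₀ = -688 kJ/mol, but forming 2 extra pairs costs 2P = 636 kJ/mol, so E(LS) = -688 + 636 = -52 kJ/mol.
The difference is -52 − (0) = -52 kJ/mol, so low-spin lies lower.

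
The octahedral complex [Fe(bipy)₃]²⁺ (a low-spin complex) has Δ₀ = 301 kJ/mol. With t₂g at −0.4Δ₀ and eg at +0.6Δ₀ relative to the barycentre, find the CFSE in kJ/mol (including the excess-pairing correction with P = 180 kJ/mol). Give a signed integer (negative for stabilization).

bipy is neutral, so the +2 overall charge sits on Fe: oxidation state +2.
Fe sits in group 8; removing 2 electrons leaves Fe²⁺ with 8 − 2 = 6 d electrons.
The d⁶ electrons fill as t₂g⁶ eg⁰.
The orbital stabilization is -2.4Δ₀ = -2.4 × 301 = -722 kJ/mol.
Relative to high-spin t₂g⁴ eg² (1 paired), the low-spin configuration has 2 additional pairs, contributing +2 × 180 = +360 kJ/mol.
Net CFSE = -722 + 360 = -362 kJ/mol.

-362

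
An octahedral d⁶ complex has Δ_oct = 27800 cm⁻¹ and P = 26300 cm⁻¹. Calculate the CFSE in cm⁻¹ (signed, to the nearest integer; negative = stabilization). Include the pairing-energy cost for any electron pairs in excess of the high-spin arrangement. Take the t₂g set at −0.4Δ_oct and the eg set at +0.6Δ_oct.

Here Δ_oct > P (27800 > 26300), so the low-spin state is favoured.
That gives t₂g⁶ eg⁰.
Orbital CFSE = -2.4Δ_oct = -2.4 × 27800 = -66720 cm⁻¹.
Excess pairs vs high-spin: 3 − 1 = 2; pairing cost = +52600 cm⁻¹.
Net CFSE = -66720 + 52600 = -14120 cm⁻¹.

-14120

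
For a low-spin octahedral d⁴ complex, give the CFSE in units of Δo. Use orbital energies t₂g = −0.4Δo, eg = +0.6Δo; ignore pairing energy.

Configuration: t₂g⁴ eg⁰.
CFSE = 4(-0.4Δo) + 0(0.6Δo) = -1.6Δo + 0.0Δo = -1.6Δo.

-1.6 Δo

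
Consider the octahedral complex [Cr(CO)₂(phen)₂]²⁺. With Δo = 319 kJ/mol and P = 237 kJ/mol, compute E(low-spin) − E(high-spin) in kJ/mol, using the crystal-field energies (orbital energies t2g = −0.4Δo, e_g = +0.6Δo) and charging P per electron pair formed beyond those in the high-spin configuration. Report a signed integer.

Ligand charges: 2×(+0) from CO and 2×(+0) from phen sum to +0; with overall charge +2, Cr is +2.
Cr sits in group 6; removing 2 electrons leaves Cr²⁺ with 6 − 2 = 4 d electrons.
High-spin: t2g^3 e_g^1, CFSE = -0.6Δo = -191 kJ/mol.
Low-spin: t2g^4 e_g^0, orbital CFSE = -1.6Δo = -510 kJ/mol; plus 1 excess pair × P = +237 kJ/mol; total -273 kJ/mol.
E(LS) − E(HS) = -273 − (-191) = -82 kJ/mol.

-82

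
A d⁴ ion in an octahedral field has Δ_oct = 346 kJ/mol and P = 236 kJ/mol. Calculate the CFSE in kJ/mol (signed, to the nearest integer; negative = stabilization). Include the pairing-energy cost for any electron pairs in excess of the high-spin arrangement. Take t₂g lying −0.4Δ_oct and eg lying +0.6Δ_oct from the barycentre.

With Δ_oct > P the complex is low-spin.
Configuration: t₂g⁴ eg⁰.
Orbital CFSE = -1.6Δ_oct = -1.6 × 346 = -554 kJ/mol.
Excess pairs vs high-spin: 1 − 0 = 1; pairing cost = +236 kJ/mol.
Net CFSE = -554 + 236 = -318 kJ/mol.

-318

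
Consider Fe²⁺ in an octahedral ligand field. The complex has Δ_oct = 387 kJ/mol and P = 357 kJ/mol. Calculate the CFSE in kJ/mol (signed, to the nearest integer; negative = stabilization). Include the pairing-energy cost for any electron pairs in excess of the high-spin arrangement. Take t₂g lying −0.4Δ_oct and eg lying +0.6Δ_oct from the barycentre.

Fe sits in group 8; removing 2 electrons leaves Fe²⁺ with 8 − 2 = 6 d electrons.
Since Δ_oct = 387 kJ/mol > P = 357 kJ/mol, the complex adopts the low-spin configuration.
That gives t₂g⁶ eg⁰.
Orbital CFSE = -2.4Δ_oct = -2.4 × 387 = -929 kJ/mol.
Excess pairs vs high-spin: 3 − 1 = 2; pairing cost = +714 kJ/mol.
Net CFSE = -929 + 714 = -215 kJ/mol.

-215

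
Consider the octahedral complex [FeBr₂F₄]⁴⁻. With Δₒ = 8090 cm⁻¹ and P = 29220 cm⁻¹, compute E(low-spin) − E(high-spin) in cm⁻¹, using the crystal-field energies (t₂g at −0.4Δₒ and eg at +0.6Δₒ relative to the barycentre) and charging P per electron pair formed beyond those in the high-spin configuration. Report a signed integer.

42260

Ligand charges: 2×(-1) from Br⁻ and 4×(-1) from F⁻ sum to -6; with overall charge -4, Fe is +2.
Fe sits in group 8; removing 2 electrons leaves Fe²⁺ with 8 − 2 = 6 d electrons.
High-spin d⁶ fills as t₂g⁴ eg² with CFSE 4(−0.4) + 2(+0.6) = -0.4Δₒ = -3236 cm⁻¹.
Low-spin t₂g⁶ eg⁰ gives -2.4Δₒ = -19416 cm⁻¹, but forming 2 extra pairs costs 2P = 58440 cm⁻¹, so E(LS) = -19416 + 58440 = 39024 cm⁻¹.
Thus E(LS) − E(HS) = 42260 cm⁻¹.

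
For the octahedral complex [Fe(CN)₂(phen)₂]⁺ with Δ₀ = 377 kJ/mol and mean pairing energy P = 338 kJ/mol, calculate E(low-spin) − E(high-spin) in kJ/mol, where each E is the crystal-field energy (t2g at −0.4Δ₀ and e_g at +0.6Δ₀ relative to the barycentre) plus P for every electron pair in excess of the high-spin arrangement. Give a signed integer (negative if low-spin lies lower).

-78

Ligand charges: 2×(-1) from CN⁻ and 2×(+0) from phen sum to -2; with overall charge +1, Fe is +3.
Fe is in group 8, so Fe³⁺ is d⁵ (8 − 3 = 5).
High-spin d⁵ fills as t2g^3 e_g^2 with CFSE 3(−0.4) + 2(+0.6) = 0.0Δ₀ = 0 kJ/mol.
Low-spin t2g^5 e_g^0 gives -2.0Δ₀ = -754 kJ/mol, but forming 2 extra pairs costs 2P = 676 kJ/mol, so E(LS) = -754 + 676 = -78 kJ/mol.
Thus E(LS) − E(HS) = -78 kJ/mol.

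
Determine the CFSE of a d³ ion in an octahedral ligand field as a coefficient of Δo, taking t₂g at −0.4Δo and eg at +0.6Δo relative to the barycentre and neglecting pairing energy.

-1.2 Δo

Configuration: t₂g³ eg⁰.
CFSE = 3(-0.4Δo) + 0(0.6Δo) = -1.2Δo + 0.0Δo = -1.2Δo.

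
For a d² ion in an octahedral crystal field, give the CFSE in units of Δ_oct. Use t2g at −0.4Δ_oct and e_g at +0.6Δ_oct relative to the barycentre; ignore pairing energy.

-0.8 Δ_oct

For octahedral d² the high- and low-spin configurations coincide.
Configuration: t2g^2 e_g^0.
CFSE = 2(-0.4Δ_oct) + 0(0.6Δ_oct) = -0.8Δ_oct + 0.0Δ_oct = -0.8Δ_oct.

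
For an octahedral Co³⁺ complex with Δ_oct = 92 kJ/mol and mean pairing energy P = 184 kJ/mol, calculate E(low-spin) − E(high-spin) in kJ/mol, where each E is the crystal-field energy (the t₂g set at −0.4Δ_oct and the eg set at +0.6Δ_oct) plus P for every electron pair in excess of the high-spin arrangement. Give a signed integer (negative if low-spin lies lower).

Co sits in group 9; removing 3 electrons leaves Co³⁺ with 9 − 3 = 6 d electrons.
High-spin d⁶ fills as t₂g⁴ eg² with CFSE 4(−0.4) + 2(+0.6) = -0.4Δ_oct = -37 kJ/mol.
Low-spin: t₂g⁶ eg⁰, orbital CFSE = -2.4Δ_oct = -221 kJ/mol; plus 2 excess pairs × P = +368 kJ/mol; total 147 kJ/mol.
Thus E(LS) − E(HS) = 184 kJ/mol.

184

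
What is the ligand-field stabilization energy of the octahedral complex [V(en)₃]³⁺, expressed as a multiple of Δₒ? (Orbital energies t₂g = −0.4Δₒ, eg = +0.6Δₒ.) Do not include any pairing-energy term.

-0.8 Δₒ

en is neutral, so the +3 overall charge sits on V: oxidation state +3.
V is in group 5, so V³⁺ is d² (5 − 3 = 2).
Configuration: t₂g² eg⁰.
CFSE = 2(-0.4Δₒ) + 0(0.6Δₒ) = -0.8Δₒ + 0.0Δₒ = -0.8Δₒ.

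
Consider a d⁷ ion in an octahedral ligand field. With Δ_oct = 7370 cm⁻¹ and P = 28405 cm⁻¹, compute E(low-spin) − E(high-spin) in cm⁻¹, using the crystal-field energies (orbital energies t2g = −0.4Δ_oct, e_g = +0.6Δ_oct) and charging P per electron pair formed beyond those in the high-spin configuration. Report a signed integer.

High-spin d⁷ fills as t2g^5 e_g^2 with CFSE 5(−0.4) + 2(+0.6) = -0.8Δ_oct = -5896 cm⁻¹.
For low-spin the configuration is t2g^6 e_g^1: orbital energy -1.8 × 7370 = -13266 cm⁻¹, and 1 additional pair relative to high-spin adds 28405 cm⁻¹, giving 15139 cm⁻¹.
Thus E(LS) − E(HS) = 21035 cm⁻¹.

21035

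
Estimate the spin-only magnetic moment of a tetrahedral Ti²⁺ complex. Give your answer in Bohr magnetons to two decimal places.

Group 4 minus oxidation state +2 gives a d² configuration for Ti²⁺.
Tetrahedral splitting is small, so the complex is high-spin.
Configuration: e^2 t2^0 → 2 unpaired electrons.
μ(spin-only) = √[2(2+2)] = √8 ≈ 2.83 Bohr magnetons.

2.83 Bohr magnetons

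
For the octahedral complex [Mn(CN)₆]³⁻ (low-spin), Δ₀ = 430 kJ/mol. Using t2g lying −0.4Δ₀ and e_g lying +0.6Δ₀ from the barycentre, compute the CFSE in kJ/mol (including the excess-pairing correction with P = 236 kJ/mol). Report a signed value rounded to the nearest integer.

Each CN⁻ contributes -1; 6 × (-1) = -6. With overall charge -3, Mn is in the +3 oxidation state.
Mn³⁺: group 7, so d-count = 7 − 3 = 4.
The d⁴ electrons fill as t2g^4 e_g^0.
The orbital stabilization is -1.6Δ₀ = -1.6 × 430 = -688 kJ/mol.
Pairing penalty: 1 pair vs 0 in the high-spin reference → 1 extra × P = 236 kJ/mol.
Combining: -688 + 236 = -452 kJ/mol.

-452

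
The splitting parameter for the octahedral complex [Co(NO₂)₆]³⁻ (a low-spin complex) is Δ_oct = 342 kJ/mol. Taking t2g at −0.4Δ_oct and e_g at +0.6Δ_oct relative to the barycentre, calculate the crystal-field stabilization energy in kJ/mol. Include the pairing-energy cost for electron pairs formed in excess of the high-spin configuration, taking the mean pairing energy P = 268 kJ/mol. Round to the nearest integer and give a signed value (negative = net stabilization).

Each NO₂⁻ contributes -1; 6 × (-1) = -6. With overall charge -3, Co is in the +3 oxidation state.
Group 9 minus oxidation state +3 gives a d⁶ configuration for Co³⁺.
Electron filling gives t2g^6 e_g^0.
CFSE(orbital) = 6×(-0.4Δ_oct) + 0×(0.6Δ_oct) = -2.4Δ_oct; with Δ_oct = 342 kJ/mol that is -821 kJ/mol.
Pairing penalty: 3 pairs vs 1 in the high-spin reference → 2 extra × P = 536 kJ/mol.
Combining: -821 + 536 = -285 kJ/mol.

-285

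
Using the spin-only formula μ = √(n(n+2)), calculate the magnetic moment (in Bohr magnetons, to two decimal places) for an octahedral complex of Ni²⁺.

Ni sits in group 10; removing 2 electrons leaves Ni²⁺ with 10 − 2 = 8 d electrons.
For octahedral d⁸ the high- and low-spin configurations coincide.
Configuration: t2g^6 e_g^2 → 2 unpaired electrons.
μ(spin-only) = √[2(2+2)] = √8 ≈ 2.83 Bohr magnetons.

2.83 Bohr magnetons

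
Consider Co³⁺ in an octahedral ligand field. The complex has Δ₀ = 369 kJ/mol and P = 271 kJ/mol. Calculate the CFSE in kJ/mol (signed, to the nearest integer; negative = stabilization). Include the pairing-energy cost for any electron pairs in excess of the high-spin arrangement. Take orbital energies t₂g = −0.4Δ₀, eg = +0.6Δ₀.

-344

Co is in group 9, so Co³⁺ is d⁶ (9 − 3 = 6).
With Δ₀ > P the complex is low-spin.
Configuration: t₂g⁶ eg⁰.
Orbital CFSE = -2.4Δ₀ = -2.4 × 369 = -886 kJ/mol.
Excess pairs vs high-spin: 3 − 1 = 2; pairing cost = +542 kJ/mol.
Net CFSE = -886 + 542 = -344 kJ/mol.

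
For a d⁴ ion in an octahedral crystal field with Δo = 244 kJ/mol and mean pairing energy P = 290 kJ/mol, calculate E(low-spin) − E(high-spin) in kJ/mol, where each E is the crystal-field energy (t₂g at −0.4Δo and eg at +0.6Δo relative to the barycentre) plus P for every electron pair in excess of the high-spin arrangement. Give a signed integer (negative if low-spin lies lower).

46

In the high-spin limit (t₂g³ eg¹) the orbital term is -0.6Δo = -146 kJ/mol, with no excess pairing.
For low-spin the configuration is t₂g⁴ eg⁰: orbital energy -1.6 × 244 = -390 kJ/mol, and 1 additional pair relative to high-spin adds 290 kJ/mol, giving -100 kJ/mol.
The difference is -100 − (-146) = 46 kJ/mol, so high-spin lies lower.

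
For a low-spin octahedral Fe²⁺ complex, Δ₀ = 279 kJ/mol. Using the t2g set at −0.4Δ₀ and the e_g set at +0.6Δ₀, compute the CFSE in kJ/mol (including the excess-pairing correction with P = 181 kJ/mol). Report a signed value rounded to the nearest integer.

-308

Fe²⁺: group 8, so d-count = 8 − 2 = 6.
The d⁶ electrons fill as t2g^6 e_g^0.
Orbital CFSE = 6(-0.4) + 0(0.6) = -2.4Δ₀ = -2.4 × 279 = -670 kJ/mol.
High-spin d⁶ would be t2g^4 e_g^2 with 1 pair; low-spin has 3, so 2 excess pairs cost +2P = +362 kJ/mol.
Net CFSE = -670 + 362 = -308 kJ/mol.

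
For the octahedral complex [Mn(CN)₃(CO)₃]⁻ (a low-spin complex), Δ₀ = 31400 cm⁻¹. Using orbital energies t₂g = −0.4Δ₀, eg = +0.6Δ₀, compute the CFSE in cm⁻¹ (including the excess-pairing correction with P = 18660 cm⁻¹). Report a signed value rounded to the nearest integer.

-25480

Ligand charges: 3×(-1) from CN⁻ and 3×(+0) from CO sum to -3; with overall charge -1, Mn is +2.
Mn²⁺: group 7, so d-count = 7 − 2 = 5.
The d⁵ electrons fill as t₂g⁵ eg⁰.
The orbital stabilization is -2.0Δ₀ = -2.0 × 31400 = -62800 cm⁻¹.
High-spin d⁵ would be t₂g³ eg² with 0 pairs; low-spin has 2, so 2 excess pairs cost +2P = +37320 cm⁻¹.
Overall CFSE = -62800 + 37320 = -25480 cm⁻¹.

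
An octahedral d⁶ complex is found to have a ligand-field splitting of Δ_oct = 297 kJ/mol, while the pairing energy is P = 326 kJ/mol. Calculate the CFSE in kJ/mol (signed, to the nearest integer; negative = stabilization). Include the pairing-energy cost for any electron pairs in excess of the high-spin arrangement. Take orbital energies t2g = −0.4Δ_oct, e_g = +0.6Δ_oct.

Here Δ_oct < P (297 < 326), so the high-spin state is favoured.
Filling d⁶ accordingly: t2g^4 e_g^2.
Orbital CFSE = -0.4Δ_oct = -0.4 × 297 = -119 kJ/mol.
High-spin has no excess pairs, so no pairing correction applies.

-119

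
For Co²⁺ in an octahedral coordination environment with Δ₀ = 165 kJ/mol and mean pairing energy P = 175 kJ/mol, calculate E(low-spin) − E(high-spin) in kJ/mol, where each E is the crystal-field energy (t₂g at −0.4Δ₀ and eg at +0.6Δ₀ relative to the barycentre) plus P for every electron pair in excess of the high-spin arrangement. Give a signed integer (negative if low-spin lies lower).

Co²⁺: group 9, so d-count = 9 − 2 = 7.
High-spin: t₂g⁵ eg², CFSE = -0.8Δ₀ = -132 kJ/mol.
Low-spin t₂g⁶ eg¹ gives -1.8Δ₀ = -297 kJ/mol, but forming 1 extra pair costs 1P = 175 kJ/mol, so E(LS) = -297 + 175 = -122 kJ/mol.
The difference is -122 − (-132) = 10 kJ/mol, so high-spin lies lower.

10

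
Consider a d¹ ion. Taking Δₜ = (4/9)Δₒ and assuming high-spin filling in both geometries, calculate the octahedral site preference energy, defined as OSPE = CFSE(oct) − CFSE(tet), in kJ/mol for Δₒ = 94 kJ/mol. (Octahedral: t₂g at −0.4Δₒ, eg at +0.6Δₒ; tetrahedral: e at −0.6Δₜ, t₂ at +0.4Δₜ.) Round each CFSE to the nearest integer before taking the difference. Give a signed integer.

Octahedral (high-spin): t₂g¹ eg⁰, CFSE = 1(−0.4) + 0(+0.6) = -0.4Δₒ = -0.4 × 94 = -38 kJ/mol.
In a tetrahedral site the filling is e¹ t₂⁰: CFSE(tet) = -0.6Δₜ = -0.6 × (4/9)(94) = -25 kJ/mol.
OSPE = -38 − (-25) = -13 kJ/mol.

-13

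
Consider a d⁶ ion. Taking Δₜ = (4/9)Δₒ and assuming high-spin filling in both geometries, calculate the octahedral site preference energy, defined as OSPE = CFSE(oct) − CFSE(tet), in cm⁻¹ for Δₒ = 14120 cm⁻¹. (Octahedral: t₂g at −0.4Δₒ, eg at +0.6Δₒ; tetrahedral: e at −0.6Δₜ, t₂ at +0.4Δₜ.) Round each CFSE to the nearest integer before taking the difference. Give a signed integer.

-1883

In an octahedral site d⁶ (HS) is t2g^4 e_g^2, giving CFSE(oct) = -0.4Δₒ = -5648 cm⁻¹.
Tetrahedral: e^3 t2^3, CFSE = 3(−0.6) + 3(+0.4) = -0.6Δₜ = -0.6 × (4/9) × 14120 = -3765 cm⁻¹.
OSPE = CFSE(oct) − CFSE(tet) = -5648 − (-3765) = -1883 cm⁻¹.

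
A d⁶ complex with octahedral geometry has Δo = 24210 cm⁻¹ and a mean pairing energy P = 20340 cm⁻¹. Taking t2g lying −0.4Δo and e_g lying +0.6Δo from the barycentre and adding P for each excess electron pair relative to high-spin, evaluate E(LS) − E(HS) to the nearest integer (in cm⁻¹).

-7740

High-spin d⁶ fills as t2g^4 e_g^2 with CFSE 4(−0.4) + 2(+0.6) = -0.4Δo = -9684 cm⁻¹.
Low-spin: t2g^6 e_g^0, orbital CFSE = -2.4Δo = -58104 cm⁻¹; plus 2 excess pairs × P = +40680 cm⁻¹; total -17424 cm⁻¹.
Thus E(LS) − E(HS) = -7740 cm⁻¹.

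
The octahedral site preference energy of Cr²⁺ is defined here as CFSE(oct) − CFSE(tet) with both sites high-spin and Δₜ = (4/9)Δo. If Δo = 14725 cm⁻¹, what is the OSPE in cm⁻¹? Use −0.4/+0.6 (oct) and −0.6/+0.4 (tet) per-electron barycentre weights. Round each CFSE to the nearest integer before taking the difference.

Cr is in group 6, so Cr²⁺ is d⁴ (6 − 2 = 4).
Octahedral high-spin t2g^3 e_g^1: CFSE = -0.6 × 14725 = -8835 cm⁻¹.
Tetrahedral: e^2 t2^2, CFSE = 2(−0.6) + 2(+0.4) = -0.4Δₜ = -0.4 × (4/9) × 14725 = -2618 cm⁻¹.
OSPE = -8835 − (-2618) = -6217 cm⁻¹.

-6217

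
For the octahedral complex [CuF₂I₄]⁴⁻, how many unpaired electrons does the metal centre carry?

1

Ligand charges: 2×(-1) from F⁻ and 4×(-1) from I⁻ sum to -6; with overall charge -4, Cu is +2.
Cu is in group 11, so Cu²⁺ is d⁹ (11 − 2 = 9).
Configuration: t2g^6 e_g^3, giving 1 unpaired electron.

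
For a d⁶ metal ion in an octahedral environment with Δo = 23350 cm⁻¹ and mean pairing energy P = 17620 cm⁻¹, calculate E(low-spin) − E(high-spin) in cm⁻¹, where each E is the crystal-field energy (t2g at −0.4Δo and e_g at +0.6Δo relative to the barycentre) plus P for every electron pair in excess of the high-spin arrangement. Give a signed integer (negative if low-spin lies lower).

-11460

High-spin: t2g^4 e_g^2, CFSE = -0.4Δo = -9340 cm⁻¹.
For low-spin the configuration is t2g^6 e_g^0: orbital energy -2.4 × 23350 = -56040 cm⁻¹, and 2 additional pairs relative to high-spin add 35240 cm⁻¹, giving -20800 cm⁻¹.
E(LS) − E(HS) = -20800 − (-9340) = -11460 cm⁻¹.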